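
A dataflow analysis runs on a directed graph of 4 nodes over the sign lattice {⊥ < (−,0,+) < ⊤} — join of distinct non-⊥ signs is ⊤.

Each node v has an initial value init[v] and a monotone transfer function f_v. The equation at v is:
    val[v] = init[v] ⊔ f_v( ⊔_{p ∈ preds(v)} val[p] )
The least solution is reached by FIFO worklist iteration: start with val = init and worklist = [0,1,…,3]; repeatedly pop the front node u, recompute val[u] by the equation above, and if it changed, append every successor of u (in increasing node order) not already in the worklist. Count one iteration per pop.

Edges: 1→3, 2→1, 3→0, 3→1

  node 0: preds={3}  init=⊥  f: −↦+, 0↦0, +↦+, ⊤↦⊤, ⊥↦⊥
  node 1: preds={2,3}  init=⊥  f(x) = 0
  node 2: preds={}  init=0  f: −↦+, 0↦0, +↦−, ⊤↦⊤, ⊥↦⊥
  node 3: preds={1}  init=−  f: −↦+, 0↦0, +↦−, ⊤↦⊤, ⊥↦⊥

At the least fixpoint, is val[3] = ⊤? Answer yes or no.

yes

Iteration log — 6 steps:
  step 1. node 0  ⊔preds=−  new=+  old=⊥  +wl: 
  step 2. node 1  ⊔preds=⊤  new=0  old=⊥  +wl: 
  step 3. node 2  ⊔preds=⊥  new=0  stable
  step 4. node 3  ⊔preds=0  new=⊤  old=−  +wl: 0,1
  step 5. node 0  ⊔preds=⊤  new=⊤  old=+  +wl: 
  step 6. node 1  ⊔preds=⊤  new=0  stable

Least fixpoint reached:
  node 0: ⊤
  node 1: 0
  node 2: 0
  node 3: ⊤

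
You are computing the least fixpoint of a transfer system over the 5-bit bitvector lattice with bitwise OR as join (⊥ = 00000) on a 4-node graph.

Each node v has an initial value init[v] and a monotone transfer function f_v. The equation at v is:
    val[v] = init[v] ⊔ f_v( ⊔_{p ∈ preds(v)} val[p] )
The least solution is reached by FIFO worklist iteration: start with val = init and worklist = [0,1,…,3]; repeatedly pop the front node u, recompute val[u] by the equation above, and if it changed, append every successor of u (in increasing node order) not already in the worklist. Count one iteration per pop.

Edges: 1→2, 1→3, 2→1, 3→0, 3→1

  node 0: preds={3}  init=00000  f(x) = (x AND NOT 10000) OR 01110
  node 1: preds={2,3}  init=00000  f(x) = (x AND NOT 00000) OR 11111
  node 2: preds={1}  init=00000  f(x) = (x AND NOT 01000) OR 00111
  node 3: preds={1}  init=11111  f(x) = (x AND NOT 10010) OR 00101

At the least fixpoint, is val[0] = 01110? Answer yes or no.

no

Iteration log — 5 steps:
  step 1. node 0  ⊔preds=11111  new=01111  old=00000  +wl: 
  step 2. node 1  ⊔preds=11111  new=11111  old=00000  +wl: 
  step 3. node 2  ⊔preds=11111  new=10111  old=00000  +wl: 1
  step 4. node 3  ⊔preds=11111  new=11111  stable
  step 5. node 1  ⊔preds=11111  new=11111  stable

Least fixpoint reached:
  node 0: 01111
  node 1: 11111
  node 2: 10111
  node 3: 11111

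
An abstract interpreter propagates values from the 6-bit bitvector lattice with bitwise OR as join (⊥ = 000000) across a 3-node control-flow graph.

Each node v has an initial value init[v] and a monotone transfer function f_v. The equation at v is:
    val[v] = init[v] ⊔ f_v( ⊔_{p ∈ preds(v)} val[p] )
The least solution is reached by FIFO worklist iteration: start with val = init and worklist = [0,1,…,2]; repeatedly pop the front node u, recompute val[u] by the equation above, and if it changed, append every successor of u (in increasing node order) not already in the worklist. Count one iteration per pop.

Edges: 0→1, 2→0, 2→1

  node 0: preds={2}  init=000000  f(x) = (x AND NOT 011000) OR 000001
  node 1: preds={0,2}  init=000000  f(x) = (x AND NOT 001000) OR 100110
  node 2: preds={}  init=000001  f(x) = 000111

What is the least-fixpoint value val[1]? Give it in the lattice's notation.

Iteration log — 5 steps:
  step 1. node 0  ⊔preds=000001  new=000001  old=000000  +wl: 
  step 2. node 1  ⊔preds=000001  new=100111  old=000000  +wl: 
  step 3. node 2  ⊔preds=000000  new=000111  old=000001  +wl: 0,1
  step 4. node 0  ⊔preds=000111  new=000111  old=000001  +wl: 
  step 5. node 1  ⊔preds=000111  new=100111  stable

Least fixpoint reached:
  node 0: 000111
  node 1: 100111
  node 2: 000111

100111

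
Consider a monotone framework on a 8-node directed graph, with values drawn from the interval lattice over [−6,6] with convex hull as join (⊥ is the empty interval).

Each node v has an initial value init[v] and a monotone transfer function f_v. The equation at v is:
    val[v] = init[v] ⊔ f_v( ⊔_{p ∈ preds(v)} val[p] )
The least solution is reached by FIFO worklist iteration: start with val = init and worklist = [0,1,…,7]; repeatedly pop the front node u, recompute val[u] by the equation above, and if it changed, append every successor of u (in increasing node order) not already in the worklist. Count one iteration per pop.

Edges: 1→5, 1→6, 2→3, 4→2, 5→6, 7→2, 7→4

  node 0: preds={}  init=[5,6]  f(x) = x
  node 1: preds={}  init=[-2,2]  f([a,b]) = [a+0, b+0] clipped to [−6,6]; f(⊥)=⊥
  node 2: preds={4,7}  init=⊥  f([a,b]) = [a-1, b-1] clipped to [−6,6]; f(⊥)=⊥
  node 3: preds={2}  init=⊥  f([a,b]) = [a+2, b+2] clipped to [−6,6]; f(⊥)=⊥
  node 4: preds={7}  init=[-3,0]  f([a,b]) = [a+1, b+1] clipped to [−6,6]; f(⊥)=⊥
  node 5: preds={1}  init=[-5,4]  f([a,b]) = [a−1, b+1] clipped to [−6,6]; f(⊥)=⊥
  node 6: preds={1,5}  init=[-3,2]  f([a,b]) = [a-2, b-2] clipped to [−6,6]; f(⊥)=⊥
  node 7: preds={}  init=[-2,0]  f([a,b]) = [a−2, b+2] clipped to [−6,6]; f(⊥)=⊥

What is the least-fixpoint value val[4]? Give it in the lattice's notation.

[-3,1]

Worklist (10 pops):
  #1 pop 0: in=⊥ → [5,6] (no change)
  #2 pop 1: in=⊥ → [-2,2] (no change)
  #3 pop 2: in=[-3,0] → [-4,-1] (was ⊥); enqueue []
  #4 pop 3: in=[-4,-1] → [-2,1] (was ⊥); enqueue []
  #5 pop 4: in=[-2,0] → [-3,1] (was [-3,0]); enqueue [2]
  #6 pop 5: in=[-2,2] → [-5,4] (no change)
  #7 pop 6: in=[-5,4] → [-6,2] (was [-3,2]); enqueue []
  #8 pop 7: in=⊥ → [-2,0] (no change)
  #9 pop 2: in=[-3,1] → [-4,0] (was [-4,-1]); enqueue [3]
  #10 pop 3: in=[-4,0] → [-2,2] (was [-2,1]); enqueue []

Fixpoint:
  val[0] = [5,6]
  val[1] = [-2,2]
  val[2] = [-4,0]
  val[3] = [-2,2]
  val[4] = [-3,1]
  val[5] = [-5,4]
  val[6] = [-6,2]
  val[7] = [-2,0]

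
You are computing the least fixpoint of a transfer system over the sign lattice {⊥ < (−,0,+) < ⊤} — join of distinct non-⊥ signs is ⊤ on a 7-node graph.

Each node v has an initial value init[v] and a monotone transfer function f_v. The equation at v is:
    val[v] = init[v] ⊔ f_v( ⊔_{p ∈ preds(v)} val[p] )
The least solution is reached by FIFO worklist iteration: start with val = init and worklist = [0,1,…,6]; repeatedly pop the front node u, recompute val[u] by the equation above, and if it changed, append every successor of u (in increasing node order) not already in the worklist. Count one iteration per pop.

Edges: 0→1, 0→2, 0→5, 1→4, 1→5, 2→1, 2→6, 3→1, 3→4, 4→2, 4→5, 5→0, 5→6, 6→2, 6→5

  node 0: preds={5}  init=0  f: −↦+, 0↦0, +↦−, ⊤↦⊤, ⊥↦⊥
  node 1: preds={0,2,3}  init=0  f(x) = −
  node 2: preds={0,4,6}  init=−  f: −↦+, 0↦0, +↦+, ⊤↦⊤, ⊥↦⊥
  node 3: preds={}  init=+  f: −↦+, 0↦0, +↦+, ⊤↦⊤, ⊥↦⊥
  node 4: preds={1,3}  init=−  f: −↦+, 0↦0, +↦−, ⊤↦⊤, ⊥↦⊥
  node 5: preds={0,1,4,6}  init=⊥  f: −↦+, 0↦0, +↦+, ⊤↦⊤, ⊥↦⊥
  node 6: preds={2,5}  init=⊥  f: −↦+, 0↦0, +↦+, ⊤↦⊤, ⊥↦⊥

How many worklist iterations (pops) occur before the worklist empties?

13

Iteration log — 13 steps:
  step 1. node 0  ⊔preds=⊥  new=0  stable
  step 2. node 1  ⊔preds=⊤  new=⊤  old=0  +wl: 
  step 3. node 2  ⊔preds=⊤  new=⊤  old=−  +wl: 1
  step 4. node 3  ⊔preds=⊥  new=+  stable
  step 5. node 4  ⊔preds=⊤  new=⊤  old=−  +wl: 2
  step 6. node 5  ⊔preds=⊤  new=⊤  old=⊥  +wl: 0
  step 7. node 6  ⊔preds=⊤  new=⊤  old=⊥  +wl: 5
  step 8. node 1  ⊔preds=⊤  new=⊤  stable
  step 9. node 2  ⊔preds=⊤  new=⊤  stable
  step 10. node 0  ⊔preds=⊤  new=⊤  old=0  +wl: 1,2
  step 11. node 5  ⊔preds=⊤  new=⊤  stable
  step 12. node 1  ⊔preds=⊤  new=⊤  stable
  step 13. node 2  ⊔preds=⊤  new=⊤  stable

Least fixpoint reached:
  node 0: ⊤
  node 1: ⊤
  node 2: ⊤
  node 3: +
  node 4: ⊤
  node 5: ⊤
  node 6: ⊤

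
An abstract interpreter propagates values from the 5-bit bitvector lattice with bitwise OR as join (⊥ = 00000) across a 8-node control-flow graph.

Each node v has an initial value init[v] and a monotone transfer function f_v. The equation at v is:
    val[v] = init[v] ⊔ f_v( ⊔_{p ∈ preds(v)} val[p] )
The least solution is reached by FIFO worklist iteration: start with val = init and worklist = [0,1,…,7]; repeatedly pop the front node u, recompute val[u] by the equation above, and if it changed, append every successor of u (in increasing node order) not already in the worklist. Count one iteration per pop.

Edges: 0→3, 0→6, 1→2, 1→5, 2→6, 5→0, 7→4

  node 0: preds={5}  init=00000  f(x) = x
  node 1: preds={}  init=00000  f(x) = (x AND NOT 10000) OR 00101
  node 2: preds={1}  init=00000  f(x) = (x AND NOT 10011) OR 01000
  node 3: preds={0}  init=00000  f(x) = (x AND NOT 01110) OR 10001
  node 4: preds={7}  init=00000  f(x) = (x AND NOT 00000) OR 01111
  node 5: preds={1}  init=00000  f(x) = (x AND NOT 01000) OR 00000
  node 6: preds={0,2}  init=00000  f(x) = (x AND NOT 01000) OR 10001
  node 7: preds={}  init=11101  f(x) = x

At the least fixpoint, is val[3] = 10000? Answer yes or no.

no

Worklist (11 pops):
  #1 pop 0: in=00000 → 00000 (no change)
  #2 pop 1: in=00000 → 00101 (was 00000); enqueue []
  #3 pop 2: in=00101 → 01100 (was 00000); enqueue []
  #4 pop 3: in=00000 → 10001 (was 00000); enqueue []
  #5 pop 4: in=11101 → 11111 (was 00000); enqueue []
  #6 pop 5: in=00101 → 00101 (was 00000); enqueue [0]
  #7 pop 6: in=01100 → 10101 (was 00000); enqueue []
  #8 pop 7: in=00000 → 11101 (no change)
  #9 pop 0: in=00101 → 00101 (was 00000); enqueue [3,6]
  #10 pop 3: in=00101 → 10001 (no change)
  #11 pop 6: in=01101 → 10101 (no change)

Fixpoint:
  val[0] = 00101
  val[1] = 00101
  val[2] = 01100
  val[3] = 10001
  val[4] = 11111
  val[5] = 00101
  val[6] = 10101
  val[7] = 11101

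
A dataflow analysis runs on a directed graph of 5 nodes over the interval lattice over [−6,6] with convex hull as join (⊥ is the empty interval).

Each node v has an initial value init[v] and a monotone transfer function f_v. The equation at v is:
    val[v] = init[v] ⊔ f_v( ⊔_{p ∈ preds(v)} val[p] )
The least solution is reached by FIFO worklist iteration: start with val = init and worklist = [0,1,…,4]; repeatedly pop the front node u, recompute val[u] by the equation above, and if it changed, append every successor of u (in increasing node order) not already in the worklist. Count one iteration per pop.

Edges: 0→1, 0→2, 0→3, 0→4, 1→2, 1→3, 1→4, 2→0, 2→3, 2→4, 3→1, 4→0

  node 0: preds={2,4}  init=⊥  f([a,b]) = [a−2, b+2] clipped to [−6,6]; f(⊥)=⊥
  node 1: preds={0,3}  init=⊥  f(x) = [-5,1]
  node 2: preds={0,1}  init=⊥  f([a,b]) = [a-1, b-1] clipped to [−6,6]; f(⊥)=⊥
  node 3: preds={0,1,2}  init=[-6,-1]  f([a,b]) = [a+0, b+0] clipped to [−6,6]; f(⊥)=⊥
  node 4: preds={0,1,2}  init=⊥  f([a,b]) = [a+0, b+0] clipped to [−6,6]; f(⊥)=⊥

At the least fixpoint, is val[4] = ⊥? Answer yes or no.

no

Iteration log — 22 steps:
  step 1. node 0  ⊔preds=⊥  new=⊥  stable
  step 2. node 1  ⊔preds=[-6,-1]  new=[-5,1]  old=⊥  +wl: 
  step 3. node 2  ⊔preds=[-5,1]  new=[-6,0]  old=⊥  +wl: 0
  step 4. node 3  ⊔preds=[-6,1]  new=[-6,1]  old=[-6,-1]  +wl: 1
  step 5. node 4  ⊔preds=[-6,1]  new=[-6,1]  old=⊥  +wl: 
  step 6. node 0  ⊔preds=[-6,1]  new=[-6,3]  old=⊥  +wl: 2,3,4
  step 7. node 1  ⊔preds=[-6,3]  new=[-5,1]  stable
  step 8. node 2  ⊔preds=[-6,3]  new=[-6,2]  old=[-6,0]  +wl: 0
  step 9. node 3  ⊔preds=[-6,3]  new=[-6,3]  old=[-6,1]  +wl: 1
  step 10. node 4  ⊔preds=[-6,3]  new=[-6,3]  old=[-6,1]  +wl: 
  step 11. node 0  ⊔preds=[-6,3]  new=[-6,5]  old=[-6,3]  +wl: 2,3,4
  step 12. node 1  ⊔preds=[-6,5]  new=[-5,1]  stable
  step 13. node 2  ⊔preds=[-6,5]  new=[-6,4]  old=[-6,2]  +wl: 0
  step 14. node 3  ⊔preds=[-6,5]  new=[-6,5]  old=[-6,3]  +wl: 1
  step 15. node 4  ⊔preds=[-6,5]  new=[-6,5]  old=[-6,3]  +wl: 
  step 16. node 0  ⊔preds=[-6,5]  new=[-6,6]  old=[-6,5]  +wl: 2,3,4
  step 17. node 1  ⊔preds=[-6,6]  new=[-5,1]  stable
  step 18. node 2  ⊔preds=[-6,6]  new=[-6,5]  old=[-6,4]  +wl: 0
  step 19. node 3  ⊔preds=[-6,6]  new=[-6,6]  old=[-6,5]  +wl: 1
  step 20. node 4  ⊔preds=[-6,6]  new=[-6,6]  old=[-6,5]  +wl: 
  step 21. node 0  ⊔preds=[-6,6]  new=[-6,6]  stable
  step 22. node 1  ⊔preds=[-6,6]  new=[-5,1]  stable

Least fixpoint reached:
  node 0: [-6,6]
  node 1: [-5,1]
  node 2: [-6,5]
  node 3: [-6,6]
  node 4: [-6,6]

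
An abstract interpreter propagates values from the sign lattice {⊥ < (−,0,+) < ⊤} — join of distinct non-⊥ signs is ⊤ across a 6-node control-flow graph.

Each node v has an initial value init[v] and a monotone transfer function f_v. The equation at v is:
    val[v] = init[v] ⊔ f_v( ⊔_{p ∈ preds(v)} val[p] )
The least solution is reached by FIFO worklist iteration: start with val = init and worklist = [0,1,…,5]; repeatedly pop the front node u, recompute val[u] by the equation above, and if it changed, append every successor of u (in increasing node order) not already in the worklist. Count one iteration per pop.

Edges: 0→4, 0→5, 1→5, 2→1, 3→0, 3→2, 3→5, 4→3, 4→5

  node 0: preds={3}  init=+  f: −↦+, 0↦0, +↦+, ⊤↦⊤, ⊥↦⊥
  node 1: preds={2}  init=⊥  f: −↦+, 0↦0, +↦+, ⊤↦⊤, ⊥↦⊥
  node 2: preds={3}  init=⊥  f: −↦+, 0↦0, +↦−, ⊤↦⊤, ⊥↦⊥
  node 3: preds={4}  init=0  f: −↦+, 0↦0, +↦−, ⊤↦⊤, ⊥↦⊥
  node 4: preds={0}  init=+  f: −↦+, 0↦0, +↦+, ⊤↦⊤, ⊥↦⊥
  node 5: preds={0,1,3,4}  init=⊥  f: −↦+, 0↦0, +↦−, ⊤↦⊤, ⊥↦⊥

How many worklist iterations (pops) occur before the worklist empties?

13

Trace (13 dequeues):
  [1] u=0 | in 0 | out ⊤ | prev + | push {}
  [2] u=1 | in ⊥ | out ⊥ | ==
  [3] u=2 | in 0 | out 0 | prev ⊥ | push {1}
  [4] u=3 | in + | out ⊤ | prev 0 | push {0,2}
  [5] u=4 | in ⊤ | out ⊤ | prev + | push {3}
  [6] u=5 | in ⊤ | out ⊤ | prev ⊥ | push {}
  [7] u=1 | in 0 | out 0 | prev ⊥ | push {5}
  [8] u=0 | in ⊤ | out ⊤ | ==
  [9] u=2 | in ⊤ | out ⊤ | prev 0 | push {1}
  [10] u=3 | in ⊤ | out ⊤ | ==
  [11] u=5 | in ⊤ | out ⊤ | ==
  [12] u=1 | in ⊤ | out ⊤ | prev 0 | push {5}
  [13] u=5 | in ⊤ | out ⊤ | ==

Converged values:
  [0] ⊤
  [1] ⊤
  [2] ⊤
  [3] ⊤
  [4] ⊤
  [5] ⊤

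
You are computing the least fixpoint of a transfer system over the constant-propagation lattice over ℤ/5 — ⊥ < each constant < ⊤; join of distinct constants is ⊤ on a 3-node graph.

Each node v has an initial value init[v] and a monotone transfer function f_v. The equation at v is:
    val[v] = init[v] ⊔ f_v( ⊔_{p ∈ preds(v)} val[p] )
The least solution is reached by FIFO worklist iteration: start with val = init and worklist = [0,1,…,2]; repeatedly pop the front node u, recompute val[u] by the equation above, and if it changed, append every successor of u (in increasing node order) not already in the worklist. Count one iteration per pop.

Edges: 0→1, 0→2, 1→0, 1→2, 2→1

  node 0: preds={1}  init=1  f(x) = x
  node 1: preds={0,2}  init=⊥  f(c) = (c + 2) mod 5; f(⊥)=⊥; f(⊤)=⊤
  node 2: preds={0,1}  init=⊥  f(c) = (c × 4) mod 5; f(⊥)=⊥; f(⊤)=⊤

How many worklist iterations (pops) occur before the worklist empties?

Iteration log — 7 steps:
  step 1. node 0  ⊔preds=⊥  new=1  stable
  step 2. node 1  ⊔preds=1  new=3  old=⊥  +wl: 0
  step 3. node 2  ⊔preds=⊤  new=⊤  old=⊥  +wl: 1
  step 4. node 0  ⊔preds=3  new=⊤  old=1  +wl: 2
  step 5. node 1  ⊔preds=⊤  new=⊤  old=3  +wl: 0
  step 6. node 2  ⊔preds=⊤  new=⊤  stable
  step 7. node 0  ⊔preds=⊤  new=⊤  stable

Least fixpoint reached:
  node 0: ⊤
  node 1: ⊤
  node 2: ⊤

7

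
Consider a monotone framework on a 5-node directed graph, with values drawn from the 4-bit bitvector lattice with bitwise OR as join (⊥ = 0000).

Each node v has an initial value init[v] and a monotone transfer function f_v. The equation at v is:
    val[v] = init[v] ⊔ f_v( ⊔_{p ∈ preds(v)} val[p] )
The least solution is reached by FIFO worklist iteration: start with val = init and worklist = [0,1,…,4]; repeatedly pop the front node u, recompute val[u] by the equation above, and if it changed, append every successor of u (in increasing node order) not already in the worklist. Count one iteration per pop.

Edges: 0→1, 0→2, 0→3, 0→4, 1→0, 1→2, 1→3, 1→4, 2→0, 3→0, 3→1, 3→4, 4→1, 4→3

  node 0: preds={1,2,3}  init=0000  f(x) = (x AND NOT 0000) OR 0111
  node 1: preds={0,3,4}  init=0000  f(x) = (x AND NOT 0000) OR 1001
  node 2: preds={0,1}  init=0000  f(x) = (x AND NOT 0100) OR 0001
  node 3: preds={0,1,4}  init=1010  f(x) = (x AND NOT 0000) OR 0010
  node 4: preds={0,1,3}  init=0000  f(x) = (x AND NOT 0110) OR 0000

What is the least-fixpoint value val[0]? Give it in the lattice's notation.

Iteration log — 8 steps:
  step 1. node 0  ⊔preds=1010  new=1111  old=0000  +wl: 
  step 2. node 1  ⊔preds=1111  new=1111  old=0000  +wl: 0
  step 3. node 2  ⊔preds=1111  new=1011  old=0000  +wl: 
  step 4. node 3  ⊔preds=1111  new=1111  old=1010  +wl: 1
  step 5. node 4  ⊔preds=1111  new=1001  old=0000  +wl: 3
  step 6. node 0  ⊔preds=1111  new=1111  stable
  step 7. node 1  ⊔preds=1111  new=1111  stable
  step 8. node 3  ⊔preds=1111  new=1111  stable

Least fixpoint reached:
  node 0: 1111
  node 1: 1111
  node 2: 1011
  node 3: 1111
  node 4: 1001

1111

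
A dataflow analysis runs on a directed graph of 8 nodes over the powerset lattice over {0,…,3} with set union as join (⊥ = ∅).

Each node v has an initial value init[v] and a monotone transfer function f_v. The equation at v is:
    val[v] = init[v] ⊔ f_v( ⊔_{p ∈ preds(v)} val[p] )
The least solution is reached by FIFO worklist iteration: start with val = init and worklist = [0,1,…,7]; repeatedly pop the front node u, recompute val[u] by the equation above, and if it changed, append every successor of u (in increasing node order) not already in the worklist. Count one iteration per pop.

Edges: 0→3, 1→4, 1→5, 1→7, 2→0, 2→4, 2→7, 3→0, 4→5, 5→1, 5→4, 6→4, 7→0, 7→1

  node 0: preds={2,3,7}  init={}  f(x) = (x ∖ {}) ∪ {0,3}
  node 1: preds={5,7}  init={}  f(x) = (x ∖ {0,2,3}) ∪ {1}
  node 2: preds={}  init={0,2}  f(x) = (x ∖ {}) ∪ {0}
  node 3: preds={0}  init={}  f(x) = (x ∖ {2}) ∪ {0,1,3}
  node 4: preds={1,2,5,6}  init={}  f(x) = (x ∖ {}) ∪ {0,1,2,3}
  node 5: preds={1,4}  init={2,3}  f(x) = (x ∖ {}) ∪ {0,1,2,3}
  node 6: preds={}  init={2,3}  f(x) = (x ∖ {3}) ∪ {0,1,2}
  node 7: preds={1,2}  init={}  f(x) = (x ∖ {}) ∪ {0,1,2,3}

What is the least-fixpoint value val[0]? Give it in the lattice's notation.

Worklist (12 pops):
  #1 pop 0: in={0,2} → {0,2,3} (was {}); enqueue []
  #2 pop 1: in={2,3} → {1} (was {}); enqueue []
  #3 pop 2: in={} → {0,2} (no change)
  #4 pop 3: in={0,2,3} → {0,1,3} (was {}); enqueue [0]
  #5 pop 4: in={0,1,2,3} → {0,1,2,3} (was {}); enqueue []
  #6 pop 5: in={0,1,2,3} → {0,1,2,3} (was {2,3}); enqueue [1,4]
  #7 pop 6: in={} → {0,1,2,3} (was {2,3}); enqueue []
  #8 pop 7: in={0,1,2} → {0,1,2,3} (was {}); enqueue []
  #9 pop 0: in={0,1,2,3} → {0,1,2,3} (was {0,2,3}); enqueue [3]
  #10 pop 1: in={0,1,2,3} → {1} (no change)
  #11 pop 4: in={0,1,2,3} → {0,1,2,3} (no change)
  #12 pop 3: in={0,1,2,3} → {0,1,3} (no change)

Fixpoint:
  val[0] = {0,1,2,3}
  val[1] = {1}
  val[2] = {0,2}
  val[3] = {0,1,3}
  val[4] = {0,1,2,3}
  val[5] = {0,1,2,3}
  val[6] = {0,1,2,3}
  val[7] = {0,1,2,3}

{0,1,2,3}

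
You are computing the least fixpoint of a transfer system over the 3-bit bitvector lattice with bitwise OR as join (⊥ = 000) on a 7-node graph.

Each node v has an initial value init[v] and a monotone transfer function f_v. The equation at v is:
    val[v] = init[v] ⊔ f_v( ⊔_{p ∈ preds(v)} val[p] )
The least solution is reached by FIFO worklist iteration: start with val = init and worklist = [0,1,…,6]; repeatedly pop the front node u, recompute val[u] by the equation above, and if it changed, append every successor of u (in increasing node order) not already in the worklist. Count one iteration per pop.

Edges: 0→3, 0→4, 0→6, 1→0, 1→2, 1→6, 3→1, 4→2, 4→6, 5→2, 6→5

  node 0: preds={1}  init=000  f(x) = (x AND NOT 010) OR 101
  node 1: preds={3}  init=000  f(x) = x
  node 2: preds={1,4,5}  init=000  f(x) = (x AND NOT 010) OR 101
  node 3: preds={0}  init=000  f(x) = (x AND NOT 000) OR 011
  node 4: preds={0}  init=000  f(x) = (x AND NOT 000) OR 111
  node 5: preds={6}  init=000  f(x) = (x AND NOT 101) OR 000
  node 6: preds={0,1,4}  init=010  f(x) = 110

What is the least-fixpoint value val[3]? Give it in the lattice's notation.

111

Iteration log — 12 steps:
  step 1. node 0  ⊔preds=000  new=101  old=000  +wl: 
  step 2. node 1  ⊔preds=000  new=000  stable
  step 3. node 2  ⊔preds=000  new=101  old=000  +wl: 
  step 4. node 3  ⊔preds=101  new=111  old=000  +wl: 1
  step 5. node 4  ⊔preds=101  new=111  old=000  +wl: 2
  step 6. node 5  ⊔preds=010  new=010  old=000  +wl: 
  step 7. node 6  ⊔preds=111  new=110  old=010  +wl: 5
  step 8. node 1  ⊔preds=111  new=111  old=000  +wl: 0,6
  step 9. node 2  ⊔preds=111  new=101  stable
  step 10. node 5  ⊔preds=110  new=010  stable
  step 11. node 0  ⊔preds=111  new=101  stable
  step 12. node 6  ⊔preds=111  new=110  stable

Least fixpoint reached:
  node 0: 101
  node 1: 111
  node 2: 101
  node 3: 111
  node 4: 111
  node 5: 010
  node 6: 110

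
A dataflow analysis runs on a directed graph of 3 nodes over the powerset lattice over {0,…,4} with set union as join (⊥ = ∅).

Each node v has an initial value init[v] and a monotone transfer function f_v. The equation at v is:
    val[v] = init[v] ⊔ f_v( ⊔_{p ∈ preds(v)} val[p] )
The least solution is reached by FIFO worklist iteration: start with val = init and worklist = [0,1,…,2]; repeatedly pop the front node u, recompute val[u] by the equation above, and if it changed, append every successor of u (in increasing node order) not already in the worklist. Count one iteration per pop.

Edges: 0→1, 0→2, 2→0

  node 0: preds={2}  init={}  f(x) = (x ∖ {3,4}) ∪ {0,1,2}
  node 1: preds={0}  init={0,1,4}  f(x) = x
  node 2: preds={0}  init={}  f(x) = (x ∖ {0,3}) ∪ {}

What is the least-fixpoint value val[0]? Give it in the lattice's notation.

{0,1,2}

Trace (4 dequeues):
  [1] u=0 | in {} | out {0,1,2} | prev {} | push {}
  [2] u=1 | in {0,1,2} | out {0,1,2,4} | prev {0,1,4} | push {}
  [3] u=2 | in {0,1,2} | out {1,2} | prev {} | push {0}
  [4] u=0 | in {1,2} | out {0,1,2} | ==

Converged values:
  [0] {0,1,2}
  [1] {0,1,2,4}
  [2] {1,2}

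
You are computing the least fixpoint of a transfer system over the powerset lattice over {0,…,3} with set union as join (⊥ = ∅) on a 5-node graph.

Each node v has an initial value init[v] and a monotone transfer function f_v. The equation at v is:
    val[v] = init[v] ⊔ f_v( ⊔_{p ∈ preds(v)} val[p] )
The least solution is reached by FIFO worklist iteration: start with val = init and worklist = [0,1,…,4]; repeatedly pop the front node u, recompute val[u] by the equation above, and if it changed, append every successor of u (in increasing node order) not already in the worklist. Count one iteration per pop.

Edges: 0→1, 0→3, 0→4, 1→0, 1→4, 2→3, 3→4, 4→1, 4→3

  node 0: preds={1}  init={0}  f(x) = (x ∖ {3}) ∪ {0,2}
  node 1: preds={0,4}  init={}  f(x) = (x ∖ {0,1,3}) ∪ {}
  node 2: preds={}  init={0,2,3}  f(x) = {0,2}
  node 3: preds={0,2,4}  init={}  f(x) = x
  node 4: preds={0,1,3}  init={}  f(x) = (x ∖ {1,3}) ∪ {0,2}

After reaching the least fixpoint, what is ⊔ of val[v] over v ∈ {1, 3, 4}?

{0,2,3}

Worklist (8 pops):
  #1 pop 0: in={} → {0,2} (was {0}); enqueue []
  #2 pop 1: in={0,2} → {2} (was {}); enqueue [0]
  #3 pop 2: in={} → {0,2,3} (no change)
  #4 pop 3: in={0,2,3} → {0,2,3} (was {}); enqueue []
  #5 pop 4: in={0,2,3} → {0,2} (was {}); enqueue [1,3]
  #6 pop 0: in={2} → {0,2} (no change)
  #7 pop 1: in={0,2} → {2} (no change)
  #8 pop 3: in={0,2,3} → {0,2,3} (no change)

Fixpoint:
  val[0] = {0,2}
  val[1] = {2}
  val[2] = {0,2,3}
  val[3] = {0,2,3}
  val[4] = {0,2}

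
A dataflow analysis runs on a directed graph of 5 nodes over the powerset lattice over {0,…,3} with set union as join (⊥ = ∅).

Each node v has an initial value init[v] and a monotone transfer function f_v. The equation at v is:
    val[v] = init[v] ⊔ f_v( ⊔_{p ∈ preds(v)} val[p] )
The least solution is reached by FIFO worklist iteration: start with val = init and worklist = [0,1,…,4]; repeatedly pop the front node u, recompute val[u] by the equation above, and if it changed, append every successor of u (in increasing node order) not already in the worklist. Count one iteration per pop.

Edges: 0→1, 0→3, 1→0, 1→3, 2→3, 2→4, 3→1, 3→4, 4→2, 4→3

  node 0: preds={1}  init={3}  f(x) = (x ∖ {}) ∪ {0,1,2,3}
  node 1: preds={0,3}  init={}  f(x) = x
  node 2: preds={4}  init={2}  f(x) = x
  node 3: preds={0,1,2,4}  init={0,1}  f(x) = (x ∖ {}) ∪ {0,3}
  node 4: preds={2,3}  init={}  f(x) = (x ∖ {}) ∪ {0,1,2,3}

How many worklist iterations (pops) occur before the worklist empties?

10

Trace (10 dequeues):
  [1] u=0 | in {} | out {0,1,2,3} | prev {3} | push {}
  [2] u=1 | in {0,1,2,3} | out {0,1,2,3} | prev {} | push {0}
  [3] u=2 | in {} | out {2} | ==
  [4] u=3 | in {0,1,2,3} | out {0,1,2,3} | prev {0,1} | push {1}
  [5] u=4 | in {0,1,2,3} | out {0,1,2,3} | prev {} | push {2,3}
  [6] u=0 | in {0,1,2,3} | out {0,1,2,3} | ==
  [7] u=1 | in {0,1,2,3} | out {0,1,2,3} | ==
  [8] u=2 | in {0,1,2,3} | out {0,1,2,3} | prev {2} | push {4}
  [9] u=3 | in {0,1,2,3} | out {0,1,2,3} | ==
  [10] u=4 | in {0,1,2,3} | out {0,1,2,3} | ==

Converged values:
  [0] {0,1,2,3}
  [1] {0,1,2,3}
  [2] {0,1,2,3}
  [3] {0,1,2,3}
  [4] {0,1,2,3}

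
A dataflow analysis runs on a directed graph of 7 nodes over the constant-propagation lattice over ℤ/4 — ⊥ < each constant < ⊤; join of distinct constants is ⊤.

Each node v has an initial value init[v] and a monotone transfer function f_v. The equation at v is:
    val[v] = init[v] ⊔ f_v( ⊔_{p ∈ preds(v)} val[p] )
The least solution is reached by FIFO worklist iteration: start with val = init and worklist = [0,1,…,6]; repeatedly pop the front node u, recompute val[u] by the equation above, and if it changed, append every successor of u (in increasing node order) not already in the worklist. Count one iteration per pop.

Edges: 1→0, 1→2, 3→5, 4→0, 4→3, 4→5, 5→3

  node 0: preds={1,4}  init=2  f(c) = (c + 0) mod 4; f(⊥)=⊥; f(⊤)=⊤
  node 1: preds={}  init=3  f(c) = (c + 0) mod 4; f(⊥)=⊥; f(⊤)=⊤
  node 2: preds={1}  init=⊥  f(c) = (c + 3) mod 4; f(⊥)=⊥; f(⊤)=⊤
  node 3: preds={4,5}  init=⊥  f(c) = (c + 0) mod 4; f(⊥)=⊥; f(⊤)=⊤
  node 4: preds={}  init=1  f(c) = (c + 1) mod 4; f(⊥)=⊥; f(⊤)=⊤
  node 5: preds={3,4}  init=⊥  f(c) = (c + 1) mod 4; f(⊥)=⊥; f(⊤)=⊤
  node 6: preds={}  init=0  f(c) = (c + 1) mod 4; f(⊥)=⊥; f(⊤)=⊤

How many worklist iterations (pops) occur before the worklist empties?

10

Trace (10 dequeues):
  [1] u=0 | in ⊤ | out ⊤ | prev 2 | push {}
  [2] u=1 | in ⊥ | out 3 | ==
  [3] u=2 | in 3 | out 2 | prev ⊥ | push {}
  [4] u=3 | in 1 | out 1 | prev ⊥ | push {}
  [5] u=4 | in ⊥ | out 1 | ==
  [6] u=5 | in 1 | out 2 | prev ⊥ | push {3}
  [7] u=6 | in ⊥ | out 0 | ==
  [8] u=3 | in ⊤ | out ⊤ | prev 1 | push {5}
  [9] u=5 | in ⊤ | out ⊤ | prev 2 | push {3}
  [10] u=3 | in ⊤ | out ⊤ | ==

Converged values:
  [0] ⊤
  [1] 3
  [2] 2
  [3] ⊤
  [4] 1
  [5] ⊤
  [6] 0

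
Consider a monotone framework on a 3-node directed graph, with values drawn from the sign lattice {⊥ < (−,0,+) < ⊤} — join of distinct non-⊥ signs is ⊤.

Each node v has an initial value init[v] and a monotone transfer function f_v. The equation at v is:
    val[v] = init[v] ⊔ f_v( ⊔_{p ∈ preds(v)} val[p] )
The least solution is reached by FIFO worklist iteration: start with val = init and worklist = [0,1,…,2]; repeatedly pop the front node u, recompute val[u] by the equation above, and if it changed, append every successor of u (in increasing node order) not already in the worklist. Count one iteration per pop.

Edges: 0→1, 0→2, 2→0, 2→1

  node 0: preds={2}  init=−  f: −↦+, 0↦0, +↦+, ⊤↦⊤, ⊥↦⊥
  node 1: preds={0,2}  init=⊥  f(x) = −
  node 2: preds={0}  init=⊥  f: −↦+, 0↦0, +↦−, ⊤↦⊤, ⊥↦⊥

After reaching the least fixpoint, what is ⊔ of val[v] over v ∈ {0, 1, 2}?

Iteration log — 8 steps:
  step 1. node 0  ⊔preds=⊥  new=−  stable
  step 2. node 1  ⊔preds=−  new=−  old=⊥  +wl: 
  step 3. node 2  ⊔preds=−  new=+  old=⊥  +wl: 0,1
  step 4. node 0  ⊔preds=+  new=⊤  old=−  +wl: 2
  step 5. node 1  ⊔preds=⊤  new=−  stable
  step 6. node 2  ⊔preds=⊤  new=⊤  old=+  +wl: 0,1
  step 7. node 0  ⊔preds=⊤  new=⊤  stable
  step 8. node 1  ⊔preds=⊤  new=−  stable

Least fixpoint reached:
  node 0: ⊤
  node 1: −
  node 2: ⊤

⊤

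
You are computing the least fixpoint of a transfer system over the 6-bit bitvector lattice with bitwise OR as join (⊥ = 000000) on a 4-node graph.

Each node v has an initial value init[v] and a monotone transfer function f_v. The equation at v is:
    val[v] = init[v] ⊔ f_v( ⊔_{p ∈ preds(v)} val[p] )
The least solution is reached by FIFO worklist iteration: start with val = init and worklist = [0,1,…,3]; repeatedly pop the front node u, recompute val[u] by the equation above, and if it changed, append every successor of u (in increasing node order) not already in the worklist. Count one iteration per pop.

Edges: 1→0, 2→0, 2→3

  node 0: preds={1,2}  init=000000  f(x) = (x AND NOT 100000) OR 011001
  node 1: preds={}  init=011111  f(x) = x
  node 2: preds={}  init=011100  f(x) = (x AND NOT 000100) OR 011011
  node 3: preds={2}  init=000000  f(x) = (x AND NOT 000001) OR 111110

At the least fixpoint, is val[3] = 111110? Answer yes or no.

Trace (5 dequeues):
  [1] u=0 | in 011111 | out 011111 | prev 000000 | push {}
  [2] u=1 | in 000000 | out 011111 | ==
  [3] u=2 | in 000000 | out 011111 | prev 011100 | push {0}
  [4] u=3 | in 011111 | out 111110 | prev 000000 | push {}
  [5] u=0 | in 011111 | out 011111 | ==

Converged values:
  [0] 011111
  [1] 011111
  [2] 011111
  [3] 111110

yes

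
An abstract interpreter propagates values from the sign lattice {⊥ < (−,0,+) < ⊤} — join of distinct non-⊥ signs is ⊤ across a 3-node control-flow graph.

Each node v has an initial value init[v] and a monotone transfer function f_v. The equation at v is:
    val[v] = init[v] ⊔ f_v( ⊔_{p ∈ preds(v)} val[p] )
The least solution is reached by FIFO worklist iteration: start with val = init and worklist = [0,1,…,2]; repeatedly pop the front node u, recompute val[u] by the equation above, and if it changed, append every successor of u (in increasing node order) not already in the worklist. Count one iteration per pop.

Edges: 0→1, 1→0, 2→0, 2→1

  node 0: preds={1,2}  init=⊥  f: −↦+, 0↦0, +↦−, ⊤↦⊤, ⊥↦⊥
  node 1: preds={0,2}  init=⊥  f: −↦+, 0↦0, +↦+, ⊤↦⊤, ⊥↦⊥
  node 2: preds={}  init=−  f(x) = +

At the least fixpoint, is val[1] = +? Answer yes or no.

Iteration log — 5 steps:
  step 1. node 0  ⊔preds=−  new=+  old=⊥  +wl: 
  step 2. node 1  ⊔preds=⊤  new=⊤  old=⊥  +wl: 0
  step 3. node 2  ⊔preds=⊥  new=⊤  old=−  +wl: 1
  step 4. node 0  ⊔preds=⊤  new=⊤  old=+  +wl: 
  step 5. node 1  ⊔preds=⊤  new=⊤  stable

Least fixpoint reached:
  node 0: ⊤
  node 1: ⊤
  node 2: ⊤

no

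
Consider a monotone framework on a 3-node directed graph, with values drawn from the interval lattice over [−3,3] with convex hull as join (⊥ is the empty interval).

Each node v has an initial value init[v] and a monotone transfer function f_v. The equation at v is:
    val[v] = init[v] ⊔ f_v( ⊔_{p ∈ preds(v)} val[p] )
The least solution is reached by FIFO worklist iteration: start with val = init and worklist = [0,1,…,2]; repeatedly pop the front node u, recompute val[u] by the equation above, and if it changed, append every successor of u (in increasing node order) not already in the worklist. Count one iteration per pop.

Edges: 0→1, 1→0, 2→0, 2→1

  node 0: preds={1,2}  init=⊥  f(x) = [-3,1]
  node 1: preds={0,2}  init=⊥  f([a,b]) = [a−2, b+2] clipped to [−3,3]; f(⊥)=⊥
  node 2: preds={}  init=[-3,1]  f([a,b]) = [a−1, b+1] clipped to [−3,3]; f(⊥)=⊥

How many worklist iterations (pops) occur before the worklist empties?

4

Worklist (4 pops):
  #1 pop 0: in=[-3,1] → [-3,1] (was ⊥); enqueue []
  #2 pop 1: in=[-3,1] → [-3,3] (was ⊥); enqueue [0]
  #3 pop 2: in=⊥ → [-3,1] (no change)
  #4 pop 0: in=[-3,3] → [-3,1] (no change)

Fixpoint:
  val[0] = [-3,1]
  val[1] = [-3,3]
  val[2] = [-3,1]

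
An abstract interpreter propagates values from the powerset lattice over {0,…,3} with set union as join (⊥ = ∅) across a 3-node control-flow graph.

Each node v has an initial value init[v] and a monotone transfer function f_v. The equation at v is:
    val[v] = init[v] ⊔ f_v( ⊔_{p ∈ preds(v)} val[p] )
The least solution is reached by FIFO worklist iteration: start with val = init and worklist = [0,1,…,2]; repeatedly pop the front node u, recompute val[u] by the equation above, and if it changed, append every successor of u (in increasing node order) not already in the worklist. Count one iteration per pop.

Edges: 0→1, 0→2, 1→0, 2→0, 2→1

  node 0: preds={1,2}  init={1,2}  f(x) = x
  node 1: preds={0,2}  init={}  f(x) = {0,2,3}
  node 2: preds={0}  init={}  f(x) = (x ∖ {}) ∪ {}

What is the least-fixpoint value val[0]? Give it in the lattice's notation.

{0,1,2,3}

Worklist (8 pops):
  #1 pop 0: in={} → {1,2} (no change)
  #2 pop 1: in={1,2} → {0,2,3} (was {}); enqueue [0]
  #3 pop 2: in={1,2} → {1,2} (was {}); enqueue [1]
  #4 pop 0: in={0,1,2,3} → {0,1,2,3} (was {1,2}); enqueue [2]
  #5 pop 1: in={0,1,2,3} → {0,2,3} (no change)
  #6 pop 2: in={0,1,2,3} → {0,1,2,3} (was {1,2}); enqueue [0,1]
  #7 pop 0: in={0,1,2,3} → {0,1,2,3} (no change)
  #8 pop 1: in={0,1,2,3} → {0,2,3} (no change)

Fixpoint:
  val[0] = {0,1,2,3}
  val[1] = {0,2,3}
  val[2] = {0,1,2,3}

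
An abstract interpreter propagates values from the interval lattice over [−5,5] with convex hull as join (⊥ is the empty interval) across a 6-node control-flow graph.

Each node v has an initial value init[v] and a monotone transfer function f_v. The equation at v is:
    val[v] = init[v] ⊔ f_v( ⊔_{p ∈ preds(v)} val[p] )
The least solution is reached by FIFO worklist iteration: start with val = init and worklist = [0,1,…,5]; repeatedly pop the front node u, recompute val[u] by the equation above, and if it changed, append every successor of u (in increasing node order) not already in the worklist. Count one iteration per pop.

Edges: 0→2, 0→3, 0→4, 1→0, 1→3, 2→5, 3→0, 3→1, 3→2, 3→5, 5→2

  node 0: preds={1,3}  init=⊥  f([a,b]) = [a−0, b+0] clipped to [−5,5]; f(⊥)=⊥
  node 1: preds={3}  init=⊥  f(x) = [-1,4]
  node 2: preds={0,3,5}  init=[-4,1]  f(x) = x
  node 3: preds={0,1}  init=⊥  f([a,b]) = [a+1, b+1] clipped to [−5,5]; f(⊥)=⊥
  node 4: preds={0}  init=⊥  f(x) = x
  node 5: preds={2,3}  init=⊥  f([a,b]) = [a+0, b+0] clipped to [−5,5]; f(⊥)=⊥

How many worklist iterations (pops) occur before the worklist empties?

12

Iteration log — 12 steps:
  step 1. node 0  ⊔preds=⊥  new=⊥  stable
  step 2. node 1  ⊔preds=⊥  new=[-1,4]  old=⊥  +wl: 0
  step 3. node 2  ⊔preds=⊥  new=[-4,1]  stable
  step 4. node 3  ⊔preds=[-1,4]  new=[0,5]  old=⊥  +wl: 1,2
  step 5. node 4  ⊔preds=⊥  new=⊥  stable
  step 6. node 5  ⊔preds=[-4,5]  new=[-4,5]  old=⊥  +wl: 
  step 7. node 0  ⊔preds=[-1,5]  new=[-1,5]  old=⊥  +wl: 3,4
  step 8. node 1  ⊔preds=[0,5]  new=[-1,4]  stable
  step 9. node 2  ⊔preds=[-4,5]  new=[-4,5]  old=[-4,1]  +wl: 5
  step 10. node 3  ⊔preds=[-1,5]  new=[0,5]  stable
  step 11. node 4  ⊔preds=[-1,5]  new=[-1,5]  old=⊥  +wl: 
  step 12. node 5  ⊔preds=[-4,5]  new=[-4,5]  stable

Least fixpoint reached:
  node 0: [-1,5]
  node 1: [-1,4]
  node 2: [-4,5]
  node 3: [0,5]
  node 4: [-1,5]
  node 5: [-4,5]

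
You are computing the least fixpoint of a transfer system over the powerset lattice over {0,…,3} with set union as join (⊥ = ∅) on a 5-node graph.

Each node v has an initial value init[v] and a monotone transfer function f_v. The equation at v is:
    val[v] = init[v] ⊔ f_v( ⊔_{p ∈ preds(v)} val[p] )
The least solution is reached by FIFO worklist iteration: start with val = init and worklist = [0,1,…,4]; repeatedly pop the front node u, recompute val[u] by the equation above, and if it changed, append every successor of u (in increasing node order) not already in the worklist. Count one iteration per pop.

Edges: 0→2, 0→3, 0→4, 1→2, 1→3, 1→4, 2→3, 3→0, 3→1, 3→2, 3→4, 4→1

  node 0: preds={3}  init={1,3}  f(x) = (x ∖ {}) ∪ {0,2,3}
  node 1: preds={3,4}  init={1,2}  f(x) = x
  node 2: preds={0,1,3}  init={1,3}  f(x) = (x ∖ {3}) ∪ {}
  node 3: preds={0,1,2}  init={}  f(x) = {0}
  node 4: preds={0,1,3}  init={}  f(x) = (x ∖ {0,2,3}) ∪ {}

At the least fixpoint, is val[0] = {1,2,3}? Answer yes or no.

no

Worklist (10 pops):
  #1 pop 0: in={} → {0,1,2,3} (was {1,3}); enqueue []
  #2 pop 1: in={} → {1,2} (no change)
  #3 pop 2: in={0,1,2,3} → {0,1,2,3} (was {1,3}); enqueue []
  #4 pop 3: in={0,1,2,3} → {0} (was {}); enqueue [0,1,2]
  #5 pop 4: in={0,1,2,3} → {1} (was {}); enqueue []
  #6 pop 0: in={0} → {0,1,2,3} (no change)
  #7 pop 1: in={0,1} → {0,1,2} (was {1,2}); enqueue [3,4]
  #8 pop 2: in={0,1,2,3} → {0,1,2,3} (no change)
  #9 pop 3: in={0,1,2,3} → {0} (no change)
  #10 pop 4: in={0,1,2,3} → {1} (no change)

Fixpoint:
  val[0] = {0,1,2,3}
  val[1] = {0,1,2}
  val[2] = {0,1,2,3}
  val[3] = {0}
  val[4] = {1}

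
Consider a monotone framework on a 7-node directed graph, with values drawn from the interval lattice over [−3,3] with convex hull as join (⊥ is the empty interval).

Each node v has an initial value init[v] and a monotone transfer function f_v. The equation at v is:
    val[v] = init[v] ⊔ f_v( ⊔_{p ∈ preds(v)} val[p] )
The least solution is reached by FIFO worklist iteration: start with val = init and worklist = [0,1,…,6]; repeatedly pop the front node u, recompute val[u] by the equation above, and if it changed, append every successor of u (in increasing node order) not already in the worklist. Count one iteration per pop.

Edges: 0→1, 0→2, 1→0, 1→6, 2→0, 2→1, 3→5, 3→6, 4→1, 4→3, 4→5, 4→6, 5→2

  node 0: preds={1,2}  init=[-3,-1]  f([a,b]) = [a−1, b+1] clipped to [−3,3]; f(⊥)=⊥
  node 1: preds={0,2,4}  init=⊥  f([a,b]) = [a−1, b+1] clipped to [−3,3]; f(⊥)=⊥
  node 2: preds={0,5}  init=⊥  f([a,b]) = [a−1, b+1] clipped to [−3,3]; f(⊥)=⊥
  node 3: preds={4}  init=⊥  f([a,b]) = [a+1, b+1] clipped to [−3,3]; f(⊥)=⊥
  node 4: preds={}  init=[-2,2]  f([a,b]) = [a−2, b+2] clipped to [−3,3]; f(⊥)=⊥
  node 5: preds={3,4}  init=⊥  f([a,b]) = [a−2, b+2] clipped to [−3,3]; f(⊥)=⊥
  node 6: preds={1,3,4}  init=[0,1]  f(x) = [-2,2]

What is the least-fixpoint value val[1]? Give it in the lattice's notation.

[-3,3]

Worklist (12 pops):
  #1 pop 0: in=⊥ → [-3,-1] (no change)
  #2 pop 1: in=[-3,2] → [-3,3] (was ⊥); enqueue [0]
  #3 pop 2: in=[-3,-1] → [-3,0] (was ⊥); enqueue [1]
  #4 pop 3: in=[-2,2] → [-1,3] (was ⊥); enqueue []
  #5 pop 4: in=⊥ → [-2,2] (no change)
  #6 pop 5: in=[-2,3] → [-3,3] (was ⊥); enqueue [2]
  #7 pop 6: in=[-3,3] → [-2,2] (was [0,1]); enqueue []
  #8 pop 0: in=[-3,3] → [-3,3] (was [-3,-1]); enqueue []
  #9 pop 1: in=[-3,3] → [-3,3] (no change)
  #10 pop 2: in=[-3,3] → [-3,3] (was [-3,0]); enqueue [0,1]
  #11 pop 0: in=[-3,3] → [-3,3] (no change)
  #12 pop 1: in=[-3,3] → [-3,3] (no change)

Fixpoint:
  val[0] = [-3,3]
  val[1] = [-3,3]
  val[2] = [-3,3]
  val[3] = [-1,3]
  val[4] = [-2,2]
  val[5] = [-3,3]
  val[6] = [-2,2]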